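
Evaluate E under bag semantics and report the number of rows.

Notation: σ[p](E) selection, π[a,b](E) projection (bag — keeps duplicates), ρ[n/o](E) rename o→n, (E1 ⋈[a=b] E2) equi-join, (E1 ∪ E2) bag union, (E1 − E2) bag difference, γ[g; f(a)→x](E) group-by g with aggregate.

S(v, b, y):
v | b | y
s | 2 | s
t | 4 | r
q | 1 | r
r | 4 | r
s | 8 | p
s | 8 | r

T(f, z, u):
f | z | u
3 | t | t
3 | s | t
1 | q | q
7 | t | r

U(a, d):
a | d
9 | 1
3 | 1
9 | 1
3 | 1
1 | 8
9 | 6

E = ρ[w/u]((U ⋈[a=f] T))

Row counts bottom-up:
  U → 6
  T → 4
  (U ⋈[a=f] T) → 5
  ρ[w/u]((U ⋈[a=f] T)) → 5

|E| = 5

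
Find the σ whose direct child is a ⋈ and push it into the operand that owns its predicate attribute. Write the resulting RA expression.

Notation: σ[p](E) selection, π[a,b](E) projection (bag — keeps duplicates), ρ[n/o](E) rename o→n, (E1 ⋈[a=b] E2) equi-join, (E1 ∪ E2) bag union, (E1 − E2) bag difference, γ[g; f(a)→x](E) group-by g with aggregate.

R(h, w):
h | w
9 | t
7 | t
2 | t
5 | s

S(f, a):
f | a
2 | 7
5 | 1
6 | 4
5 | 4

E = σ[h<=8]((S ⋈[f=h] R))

σ filters on h, owned by the right side.
E' = (S ⋈[f=h] σ[h<=8](R))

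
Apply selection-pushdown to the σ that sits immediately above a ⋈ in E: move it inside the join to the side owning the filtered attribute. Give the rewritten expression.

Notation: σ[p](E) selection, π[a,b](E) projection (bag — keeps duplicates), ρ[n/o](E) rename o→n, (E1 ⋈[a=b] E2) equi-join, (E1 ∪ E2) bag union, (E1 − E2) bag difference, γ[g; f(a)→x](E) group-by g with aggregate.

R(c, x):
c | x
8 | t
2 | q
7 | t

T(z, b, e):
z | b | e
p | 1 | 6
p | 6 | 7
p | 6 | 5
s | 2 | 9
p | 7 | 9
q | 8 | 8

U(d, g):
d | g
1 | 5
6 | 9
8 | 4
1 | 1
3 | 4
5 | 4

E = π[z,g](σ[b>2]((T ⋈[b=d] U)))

σ filters on b, owned by the left side.
E' = π[z,g]((σ[b>2](T) ⋈[b=d] U))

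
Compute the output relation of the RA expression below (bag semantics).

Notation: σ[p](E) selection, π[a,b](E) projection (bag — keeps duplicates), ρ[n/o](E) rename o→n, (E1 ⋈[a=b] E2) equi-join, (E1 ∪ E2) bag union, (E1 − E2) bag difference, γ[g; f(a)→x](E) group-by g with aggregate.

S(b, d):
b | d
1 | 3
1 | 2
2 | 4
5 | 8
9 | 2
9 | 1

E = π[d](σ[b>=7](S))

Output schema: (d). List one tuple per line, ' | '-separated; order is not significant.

Stepwise |·|:
  S → 6
  σ[b>=7](S) → 2
  π[d](σ[b>=7](S)) → 2

== RESULT ==
d
1
2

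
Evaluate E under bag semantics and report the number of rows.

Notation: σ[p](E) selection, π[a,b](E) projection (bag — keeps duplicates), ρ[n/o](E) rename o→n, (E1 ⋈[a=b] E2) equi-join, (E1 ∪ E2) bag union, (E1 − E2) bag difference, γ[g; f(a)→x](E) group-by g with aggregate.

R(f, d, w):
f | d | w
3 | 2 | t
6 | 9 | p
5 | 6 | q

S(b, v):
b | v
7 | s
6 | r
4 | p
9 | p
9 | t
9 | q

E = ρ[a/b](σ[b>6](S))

Stepwise |·|:
  S → 6
  σ[b>6](S) → 4
  ρ[a/b](σ[b>6](S)) → 4

|E| = 4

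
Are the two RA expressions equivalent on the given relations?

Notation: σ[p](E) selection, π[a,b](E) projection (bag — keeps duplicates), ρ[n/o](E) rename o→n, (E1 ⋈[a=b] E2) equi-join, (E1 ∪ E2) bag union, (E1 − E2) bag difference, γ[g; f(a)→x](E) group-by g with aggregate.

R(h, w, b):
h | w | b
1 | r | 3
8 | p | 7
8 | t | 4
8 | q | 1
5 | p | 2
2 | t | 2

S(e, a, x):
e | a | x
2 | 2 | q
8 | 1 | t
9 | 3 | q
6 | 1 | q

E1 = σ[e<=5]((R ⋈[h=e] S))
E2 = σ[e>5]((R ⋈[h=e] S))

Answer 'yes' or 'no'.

E1 subexpression sizes:
  R → 6
  S → 4
  (R ⋈[h=e] S) → 4
  σ[e<=5]((R ⋈[h=e] S)) → 1
E2 subexpression sizes:
  R → 6
  S → 4
  (R ⋈[h=e] S) → 4
  σ[e>5]((R ⋈[h=e] S)) → 3

E1 result:
h | w | b | e | a | x
2 | t | 2 | 2 | 2 | q
E2 result:
h | w | b | e | a | x
8 | p | 7 | 8 | 1 | t
8 | q | 1 | 8 | 1 | t
8 | t | 4 | 8 | 1 | t
Witness: (2, 't', 2, 2, 2, 'q') appears 1× in E1 but 0× in E2.

no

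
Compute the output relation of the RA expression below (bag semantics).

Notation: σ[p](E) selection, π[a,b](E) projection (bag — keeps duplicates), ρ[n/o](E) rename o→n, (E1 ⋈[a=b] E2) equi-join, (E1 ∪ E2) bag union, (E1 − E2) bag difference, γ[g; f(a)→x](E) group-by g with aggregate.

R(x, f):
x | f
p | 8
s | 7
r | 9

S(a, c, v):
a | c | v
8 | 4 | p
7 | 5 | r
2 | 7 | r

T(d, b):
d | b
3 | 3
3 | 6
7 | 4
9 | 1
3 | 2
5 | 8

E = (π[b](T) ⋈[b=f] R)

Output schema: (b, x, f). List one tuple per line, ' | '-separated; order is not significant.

Stepwise |·|:
  T → 6
  π[b](T) → 6
  R → 3
  (π[b](T) ⋈[b=f] R) → 1

== RESULT ==
b | x | f
8 | p | 8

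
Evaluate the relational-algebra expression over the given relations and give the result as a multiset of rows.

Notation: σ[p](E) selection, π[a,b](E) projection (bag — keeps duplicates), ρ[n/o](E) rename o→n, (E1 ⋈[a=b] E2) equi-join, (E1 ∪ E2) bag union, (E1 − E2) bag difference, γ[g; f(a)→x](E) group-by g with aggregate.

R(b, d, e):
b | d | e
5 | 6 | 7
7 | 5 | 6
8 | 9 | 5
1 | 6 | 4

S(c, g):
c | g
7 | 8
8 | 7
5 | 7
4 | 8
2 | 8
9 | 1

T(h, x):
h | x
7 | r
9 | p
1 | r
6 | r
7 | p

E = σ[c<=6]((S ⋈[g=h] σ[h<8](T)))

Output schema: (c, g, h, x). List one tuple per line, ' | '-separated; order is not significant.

Per-node cardinality:
  S → 6
  T → 5
  σ[h<8](T) → 4
  (S ⋈[g=h] σ[h<8](T)) → 5
  σ[c<=6]((S ⋈[g=h] σ[h<8](T))) → 2

== RESULT ==
c | g | h | x
5 | 7 | 7 | p
5 | 7 | 7 | r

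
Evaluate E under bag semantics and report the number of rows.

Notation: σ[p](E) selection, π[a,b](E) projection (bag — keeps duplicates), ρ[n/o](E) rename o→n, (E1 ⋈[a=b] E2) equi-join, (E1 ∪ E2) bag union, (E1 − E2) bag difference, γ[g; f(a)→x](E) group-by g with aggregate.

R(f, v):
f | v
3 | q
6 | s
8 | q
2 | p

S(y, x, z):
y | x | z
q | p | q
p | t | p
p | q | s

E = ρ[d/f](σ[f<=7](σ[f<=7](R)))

Stepwise |·|:
  R → 4
  σ[f<=7](R) → 3
  σ[f<=7](σ[f<=7](R)) → 3
  ρ[d/f](σ[f<=7](σ[f<=7](R))) → 3

|E| = 3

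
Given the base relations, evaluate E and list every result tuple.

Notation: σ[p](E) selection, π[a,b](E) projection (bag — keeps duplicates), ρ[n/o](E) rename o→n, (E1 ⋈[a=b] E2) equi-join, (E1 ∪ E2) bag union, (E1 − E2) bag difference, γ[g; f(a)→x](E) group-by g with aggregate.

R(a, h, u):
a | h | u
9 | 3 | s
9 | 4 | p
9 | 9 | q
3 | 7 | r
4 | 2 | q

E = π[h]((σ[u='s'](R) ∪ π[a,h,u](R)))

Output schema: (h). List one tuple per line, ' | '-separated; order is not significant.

Row counts bottom-up:
  R → 5
  σ[u='s'](R) → 1
  R → 5
  π[a,h,u](R) → 5
  (σ[u='s'](R) ∪ π[a,h,u](R)) → 6
  π[h]((σ[u='s'](R) ∪ π[a,h,u](R))) → 6

== RESULT ==
h
2
3
3
4
7
9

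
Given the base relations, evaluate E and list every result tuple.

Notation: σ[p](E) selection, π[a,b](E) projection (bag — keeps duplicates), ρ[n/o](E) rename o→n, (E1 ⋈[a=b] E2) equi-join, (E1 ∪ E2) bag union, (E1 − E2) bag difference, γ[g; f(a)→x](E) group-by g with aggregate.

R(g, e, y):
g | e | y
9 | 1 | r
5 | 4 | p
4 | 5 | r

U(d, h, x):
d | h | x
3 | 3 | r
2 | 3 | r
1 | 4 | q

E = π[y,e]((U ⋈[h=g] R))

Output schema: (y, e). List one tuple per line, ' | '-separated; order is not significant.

Stepwise |·|:
  U → 3
  R → 3
  (U ⋈[h=g] R) → 1
  π[y,e]((U ⋈[h=g] R)) → 1

== RESULT ==
y | e
r | 5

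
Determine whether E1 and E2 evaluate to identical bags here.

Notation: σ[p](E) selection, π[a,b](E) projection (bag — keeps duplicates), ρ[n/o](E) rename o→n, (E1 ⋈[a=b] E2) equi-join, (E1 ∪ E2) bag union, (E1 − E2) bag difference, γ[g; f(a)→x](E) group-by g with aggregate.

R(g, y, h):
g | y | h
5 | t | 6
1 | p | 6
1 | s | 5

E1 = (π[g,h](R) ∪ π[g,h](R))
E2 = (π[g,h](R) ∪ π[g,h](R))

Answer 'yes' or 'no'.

E1 subexpression sizes:
  R → 3
  π[g,h](R) → 3
  R → 3
  π[g,h](R) → 3
  (π[g,h](R) ∪ π[g,h](R)) → 6
E2 subexpression sizes:
  R → 3
  π[g,h](R) → 3
  R → 3
  π[g,h](R) → 3
  (π[g,h](R) ∪ π[g,h](R)) → 6

E1 and E2 produce the same multiset:
g | h
1 | 5
1 | 5
1 | 6
1 | 6
5 | 6
5 | 6

yes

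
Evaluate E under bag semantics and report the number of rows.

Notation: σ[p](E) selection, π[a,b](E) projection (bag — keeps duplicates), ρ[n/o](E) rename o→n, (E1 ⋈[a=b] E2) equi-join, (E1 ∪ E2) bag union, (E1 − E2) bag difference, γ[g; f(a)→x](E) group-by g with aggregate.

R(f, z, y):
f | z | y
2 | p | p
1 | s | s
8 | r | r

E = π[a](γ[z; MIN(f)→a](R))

Stepwise |·|:
  R → 3
  γ[z; MIN(f)→a](R) → 3
  π[a](γ[z; MIN(f)→a](R)) → 3

|E| = 3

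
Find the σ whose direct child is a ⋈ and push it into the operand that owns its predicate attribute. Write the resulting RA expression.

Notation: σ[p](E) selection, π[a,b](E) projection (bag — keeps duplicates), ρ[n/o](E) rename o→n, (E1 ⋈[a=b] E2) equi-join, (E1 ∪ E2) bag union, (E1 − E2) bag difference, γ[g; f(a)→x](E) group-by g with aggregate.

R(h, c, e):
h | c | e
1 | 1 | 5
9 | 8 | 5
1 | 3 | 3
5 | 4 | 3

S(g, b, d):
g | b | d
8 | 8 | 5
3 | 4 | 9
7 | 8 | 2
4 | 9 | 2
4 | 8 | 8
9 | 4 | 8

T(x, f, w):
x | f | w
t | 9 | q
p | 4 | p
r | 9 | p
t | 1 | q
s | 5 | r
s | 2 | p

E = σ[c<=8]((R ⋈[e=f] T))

σ filters on c, owned by the left side.
E' = (σ[c<=8](R) ⋈[e=f] T)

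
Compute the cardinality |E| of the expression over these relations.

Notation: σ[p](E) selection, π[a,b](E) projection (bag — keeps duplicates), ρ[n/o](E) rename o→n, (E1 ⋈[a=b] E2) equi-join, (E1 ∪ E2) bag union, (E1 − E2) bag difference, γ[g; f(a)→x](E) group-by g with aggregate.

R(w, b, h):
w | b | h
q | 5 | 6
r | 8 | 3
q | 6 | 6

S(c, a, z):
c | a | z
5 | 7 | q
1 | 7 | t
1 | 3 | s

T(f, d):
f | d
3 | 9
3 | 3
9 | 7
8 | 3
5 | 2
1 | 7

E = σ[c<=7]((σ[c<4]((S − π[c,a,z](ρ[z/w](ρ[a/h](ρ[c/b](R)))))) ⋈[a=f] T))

Subexpression sizes:
  S → 3
  R → 3
  ρ[c/b](R) → 3
  ρ[a/h](ρ[c/b](R)) → 3
  ρ[z/w](ρ[a/h](ρ[c/b](R))) → 3
  π[c,a,z](ρ[z/w](ρ[a/h](ρ[c/b](R)))) → 3
  (S − π[c,a,z](ρ[z/w](ρ[a/h](ρ[c/b](R))))) → 3
  σ[c<4]((S − π[c,a,z](ρ[z/w](ρ[a/h](ρ[c/b](R)))))) → 2
  T → 6
  (σ[c<4]((S − π[c,a,z](ρ[z/w](ρ[a/h](ρ[c/b](R)))))) ⋈[a=f] T) → 2
  σ[c<=7]((σ[c<4]((S − π[c,a,z](ρ[z/w](ρ[a/h](ρ[c/b](R)))))) ⋈[a=f] T)) → 2

|E| = 2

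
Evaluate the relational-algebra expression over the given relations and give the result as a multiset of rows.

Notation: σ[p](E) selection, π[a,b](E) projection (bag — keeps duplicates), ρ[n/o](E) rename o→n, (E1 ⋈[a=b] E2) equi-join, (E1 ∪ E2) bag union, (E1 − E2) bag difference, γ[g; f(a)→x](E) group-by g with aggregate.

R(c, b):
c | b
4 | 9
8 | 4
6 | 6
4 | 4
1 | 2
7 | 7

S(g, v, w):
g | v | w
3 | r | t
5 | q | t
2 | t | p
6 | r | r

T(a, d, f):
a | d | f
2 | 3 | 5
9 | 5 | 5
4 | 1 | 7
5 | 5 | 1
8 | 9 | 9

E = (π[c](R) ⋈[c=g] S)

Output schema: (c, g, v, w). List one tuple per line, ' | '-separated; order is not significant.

Row counts bottom-up:
  R → 6
  π[c](R) → 6
  S → 4
  (π[c](R) ⋈[c=g] S) → 1

== RESULT ==
c | g | v | w
6 | 6 | r | r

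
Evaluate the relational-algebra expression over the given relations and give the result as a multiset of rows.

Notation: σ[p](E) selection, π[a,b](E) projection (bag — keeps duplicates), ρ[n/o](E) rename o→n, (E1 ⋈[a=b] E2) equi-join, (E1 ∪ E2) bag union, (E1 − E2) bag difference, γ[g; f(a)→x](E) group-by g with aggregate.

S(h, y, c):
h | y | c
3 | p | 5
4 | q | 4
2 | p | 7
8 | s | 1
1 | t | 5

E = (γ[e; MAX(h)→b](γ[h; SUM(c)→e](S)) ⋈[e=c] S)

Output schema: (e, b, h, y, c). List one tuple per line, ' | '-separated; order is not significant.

Per-node cardinality:
  S → 5
  γ[h; SUM(c)→e](S) → 5
  γ[e; MAX(h)→b](γ[h; SUM(c)→e](S)) → 4
  S → 5
  (γ[e; MAX(h)→b](γ[h; SUM(c)→e](S)) ⋈[e=c] S) → 5

== RESULT ==
e | b | h | y | c
1 | 8 | 8 | s | 1
4 | 4 | 4 | q | 4
5 | 3 | 1 | t | 5
5 | 3 | 3 | p | 5
7 | 2 | 2 | p | 7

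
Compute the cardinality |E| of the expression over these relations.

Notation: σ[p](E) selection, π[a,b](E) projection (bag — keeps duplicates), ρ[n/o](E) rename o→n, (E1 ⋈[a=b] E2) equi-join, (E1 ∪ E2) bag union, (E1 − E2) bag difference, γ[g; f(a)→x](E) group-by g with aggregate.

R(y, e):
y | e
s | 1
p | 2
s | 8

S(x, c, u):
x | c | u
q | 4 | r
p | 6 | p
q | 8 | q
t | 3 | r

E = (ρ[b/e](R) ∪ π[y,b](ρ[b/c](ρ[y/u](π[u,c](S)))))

Stepwise |·|:
  R → 3
  ρ[b/e](R) → 3
  S → 4
  π[u,c](S) → 4
  ρ[y/u](π[u,c](S)) → 4
  ρ[b/c](ρ[y/u](π[u,c](S))) → 4
  π[y,b](ρ[b/c](ρ[y/u](π[u,c](S)))) → 4
  (ρ[b/e](R) ∪ π[y,b](ρ[b/c](ρ[y/u](π[u,c](S))))) → 7

|E| = 7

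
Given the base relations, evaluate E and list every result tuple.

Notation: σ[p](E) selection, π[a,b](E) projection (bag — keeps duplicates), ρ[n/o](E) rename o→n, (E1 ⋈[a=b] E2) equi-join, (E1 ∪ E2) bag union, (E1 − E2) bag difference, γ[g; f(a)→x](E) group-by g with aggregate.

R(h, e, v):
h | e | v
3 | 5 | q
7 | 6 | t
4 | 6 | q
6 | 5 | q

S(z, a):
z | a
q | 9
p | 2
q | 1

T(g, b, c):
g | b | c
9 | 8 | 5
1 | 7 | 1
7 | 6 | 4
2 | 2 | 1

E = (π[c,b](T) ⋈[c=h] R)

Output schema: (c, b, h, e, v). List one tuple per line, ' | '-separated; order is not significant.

Row counts bottom-up:
  T → 4
  π[c,b](T) → 4
  R → 4
  (π[c,b](T) ⋈[c=h] R) → 1

== RESULT ==
c | b | h | e | v
4 | 6 | 4 | 6 | q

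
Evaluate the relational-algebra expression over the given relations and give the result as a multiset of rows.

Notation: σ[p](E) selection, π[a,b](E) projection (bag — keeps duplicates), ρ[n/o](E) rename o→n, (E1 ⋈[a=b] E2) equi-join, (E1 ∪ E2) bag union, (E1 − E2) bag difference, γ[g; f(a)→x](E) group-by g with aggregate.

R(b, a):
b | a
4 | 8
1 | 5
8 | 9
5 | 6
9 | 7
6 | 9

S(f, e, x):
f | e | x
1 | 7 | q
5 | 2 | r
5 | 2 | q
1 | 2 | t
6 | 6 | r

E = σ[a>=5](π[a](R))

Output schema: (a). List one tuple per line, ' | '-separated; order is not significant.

Subexpression sizes:
  R → 6
  π[a](R) → 6
  σ[a>=5](π[a](R)) → 6

== RESULT ==
a
5
6
7
8
9
9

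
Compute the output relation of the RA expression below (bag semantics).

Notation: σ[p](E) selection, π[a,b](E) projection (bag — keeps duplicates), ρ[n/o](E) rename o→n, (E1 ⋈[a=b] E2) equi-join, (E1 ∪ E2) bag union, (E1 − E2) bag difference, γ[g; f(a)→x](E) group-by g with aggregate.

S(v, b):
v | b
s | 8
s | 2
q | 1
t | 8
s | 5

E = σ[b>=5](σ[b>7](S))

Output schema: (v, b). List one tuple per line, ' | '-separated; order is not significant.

Per-node cardinality:
  S → 5
  σ[b>7](S) → 2
  σ[b>=5](σ[b>7](S)) → 2

== RESULT ==
v | b
s | 8
t | 8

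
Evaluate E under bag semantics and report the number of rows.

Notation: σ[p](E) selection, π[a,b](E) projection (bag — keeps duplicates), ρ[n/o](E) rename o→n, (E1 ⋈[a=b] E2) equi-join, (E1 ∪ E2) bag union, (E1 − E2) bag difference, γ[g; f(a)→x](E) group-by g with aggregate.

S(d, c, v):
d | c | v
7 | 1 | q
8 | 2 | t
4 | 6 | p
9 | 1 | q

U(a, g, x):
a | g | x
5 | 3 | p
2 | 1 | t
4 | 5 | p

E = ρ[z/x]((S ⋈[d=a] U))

Subexpression sizes:
  S → 4
  U → 3
  (S ⋈[d=a] U) → 1
  ρ[z/x]((S ⋈[d=a] U)) → 1

|E| = 1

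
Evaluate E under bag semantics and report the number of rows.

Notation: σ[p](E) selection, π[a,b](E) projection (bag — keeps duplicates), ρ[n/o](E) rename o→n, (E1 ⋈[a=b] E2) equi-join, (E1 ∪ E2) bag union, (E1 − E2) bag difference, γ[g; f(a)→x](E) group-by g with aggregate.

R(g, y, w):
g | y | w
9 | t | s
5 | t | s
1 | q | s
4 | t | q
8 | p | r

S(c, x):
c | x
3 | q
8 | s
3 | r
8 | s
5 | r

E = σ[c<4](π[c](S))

Row counts bottom-up:
  S → 5
  π[c](S) → 5
  σ[c<4](π[c](S)) → 2

|E| = 2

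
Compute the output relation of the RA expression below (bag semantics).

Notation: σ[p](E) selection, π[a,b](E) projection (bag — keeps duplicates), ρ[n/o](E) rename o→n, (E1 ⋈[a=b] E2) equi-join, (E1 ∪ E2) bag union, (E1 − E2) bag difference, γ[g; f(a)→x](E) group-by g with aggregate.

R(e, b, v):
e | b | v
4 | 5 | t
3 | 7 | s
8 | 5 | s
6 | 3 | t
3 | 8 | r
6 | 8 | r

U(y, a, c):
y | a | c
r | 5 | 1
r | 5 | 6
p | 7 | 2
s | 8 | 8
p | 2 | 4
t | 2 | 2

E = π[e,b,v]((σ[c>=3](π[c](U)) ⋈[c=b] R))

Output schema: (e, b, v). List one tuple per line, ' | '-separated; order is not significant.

Subexpression sizes:
  U → 6
  π[c](U) → 6
  σ[c>=3](π[c](U)) → 3
  R → 6
  (σ[c>=3](π[c](U)) ⋈[c=b] R) → 2
  π[e,b,v]((σ[c>=3](π[c](U)) ⋈[c=b] R)) → 2

== RESULT ==
e | b | v
3 | 8 | r
6 | 8 | r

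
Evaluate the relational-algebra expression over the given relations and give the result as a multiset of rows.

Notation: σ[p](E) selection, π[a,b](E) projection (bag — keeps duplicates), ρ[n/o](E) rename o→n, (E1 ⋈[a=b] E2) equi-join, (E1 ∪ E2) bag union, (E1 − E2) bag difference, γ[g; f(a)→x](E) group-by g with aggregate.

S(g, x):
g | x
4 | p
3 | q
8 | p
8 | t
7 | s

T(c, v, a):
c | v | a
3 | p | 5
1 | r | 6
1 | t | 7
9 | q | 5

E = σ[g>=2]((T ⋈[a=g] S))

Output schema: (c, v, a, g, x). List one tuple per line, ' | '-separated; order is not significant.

Per-node cardinality:
  T → 4
  S → 5
  (T ⋈[a=g] S) → 1
  σ[g>=2]((T ⋈[a=g] S)) → 1

== RESULT ==
c | v | a | g | x
1 | t | 7 | 7 | s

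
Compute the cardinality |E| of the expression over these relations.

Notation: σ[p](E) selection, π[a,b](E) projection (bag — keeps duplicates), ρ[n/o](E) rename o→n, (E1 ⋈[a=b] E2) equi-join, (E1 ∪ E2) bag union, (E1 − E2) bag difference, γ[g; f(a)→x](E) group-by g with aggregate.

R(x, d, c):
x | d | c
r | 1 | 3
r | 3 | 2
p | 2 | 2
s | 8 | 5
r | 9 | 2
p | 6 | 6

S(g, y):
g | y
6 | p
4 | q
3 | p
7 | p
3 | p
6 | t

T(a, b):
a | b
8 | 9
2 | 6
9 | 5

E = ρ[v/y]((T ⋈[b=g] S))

Subexpression sizes:
  T → 3
  S → 6
  (T ⋈[b=g] S) → 2
  ρ[v/y]((T ⋈[b=g] S)) → 2

|E| = 2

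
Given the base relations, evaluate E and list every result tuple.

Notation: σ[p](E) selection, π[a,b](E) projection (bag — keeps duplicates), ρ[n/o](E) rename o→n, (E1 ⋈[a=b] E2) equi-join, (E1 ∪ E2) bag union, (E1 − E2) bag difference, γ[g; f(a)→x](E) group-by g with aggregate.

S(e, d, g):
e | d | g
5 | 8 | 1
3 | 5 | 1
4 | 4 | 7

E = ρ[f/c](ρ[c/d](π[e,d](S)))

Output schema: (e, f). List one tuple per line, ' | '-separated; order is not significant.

Per-node cardinality:
  S → 3
  π[e,d](S) → 3
  ρ[c/d](π[e,d](S)) → 3
  ρ[f/c](ρ[c/d](π[e,d](S))) → 3

== RESULT ==
e | f
3 | 5
4 | 4
5 | 8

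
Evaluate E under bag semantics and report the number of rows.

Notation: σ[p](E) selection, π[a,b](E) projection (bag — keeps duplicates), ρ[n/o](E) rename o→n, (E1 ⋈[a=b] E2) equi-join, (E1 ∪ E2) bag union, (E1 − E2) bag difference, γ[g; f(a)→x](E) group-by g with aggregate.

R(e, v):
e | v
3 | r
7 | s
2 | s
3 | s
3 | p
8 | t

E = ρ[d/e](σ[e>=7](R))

Subexpression sizes:
  R → 6
  σ[e>=7](R) → 2
  ρ[d/e](σ[e>=7](R)) → 2

|E| = 2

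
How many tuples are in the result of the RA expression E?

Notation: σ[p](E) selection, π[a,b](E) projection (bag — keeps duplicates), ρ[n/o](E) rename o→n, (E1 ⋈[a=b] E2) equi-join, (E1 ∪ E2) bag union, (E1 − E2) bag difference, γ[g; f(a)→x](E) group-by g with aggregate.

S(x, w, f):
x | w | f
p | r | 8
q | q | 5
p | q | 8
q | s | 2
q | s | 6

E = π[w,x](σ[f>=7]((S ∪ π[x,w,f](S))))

Row counts bottom-up:
  S → 5
  S → 5
  π[x,w,f](S) → 5
  (S ∪ π[x,w,f](S)) → 10
  σ[f>=7]((S ∪ π[x,w,f](S))) → 4
  π[w,x](σ[f>=7]((S ∪ π[x,w,f](S)))) → 4

|E| = 4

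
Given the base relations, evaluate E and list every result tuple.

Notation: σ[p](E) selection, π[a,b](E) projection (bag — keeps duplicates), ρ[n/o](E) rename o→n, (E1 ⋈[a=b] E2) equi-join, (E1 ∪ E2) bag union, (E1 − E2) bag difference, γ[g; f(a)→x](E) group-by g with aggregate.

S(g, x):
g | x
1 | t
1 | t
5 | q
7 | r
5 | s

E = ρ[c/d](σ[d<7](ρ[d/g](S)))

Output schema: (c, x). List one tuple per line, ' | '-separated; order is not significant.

Per-node cardinality:
  S → 5
  ρ[d/g](S) → 5
  σ[d<7](ρ[d/g](S)) → 4
  ρ[c/d](σ[d<7](ρ[d/g](S))) → 4

== RESULT ==
c | x
1 | t
1 | t
5 | q
5 | s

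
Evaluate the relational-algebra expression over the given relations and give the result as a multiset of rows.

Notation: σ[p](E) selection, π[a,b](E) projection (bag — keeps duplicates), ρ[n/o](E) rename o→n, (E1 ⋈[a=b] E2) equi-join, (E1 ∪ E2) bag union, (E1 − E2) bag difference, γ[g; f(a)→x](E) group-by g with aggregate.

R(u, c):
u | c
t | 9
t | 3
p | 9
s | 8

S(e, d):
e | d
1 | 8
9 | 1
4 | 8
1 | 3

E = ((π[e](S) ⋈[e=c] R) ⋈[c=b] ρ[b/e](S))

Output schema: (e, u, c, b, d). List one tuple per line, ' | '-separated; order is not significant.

Row counts bottom-up:
  S → 4
  π[e](S) → 4
  R → 4
  (π[e](S) ⋈[e=c] R) → 2
  S → 4
  ρ[b/e](S) → 4
  ((π[e](S) ⋈[e=c] R) ⋈[c=b] ρ[b/e](S)) → 2

== RESULT ==
e | u | c | b | d
9 | p | 9 | 9 | 1
9 | t | 9 | 9 | 1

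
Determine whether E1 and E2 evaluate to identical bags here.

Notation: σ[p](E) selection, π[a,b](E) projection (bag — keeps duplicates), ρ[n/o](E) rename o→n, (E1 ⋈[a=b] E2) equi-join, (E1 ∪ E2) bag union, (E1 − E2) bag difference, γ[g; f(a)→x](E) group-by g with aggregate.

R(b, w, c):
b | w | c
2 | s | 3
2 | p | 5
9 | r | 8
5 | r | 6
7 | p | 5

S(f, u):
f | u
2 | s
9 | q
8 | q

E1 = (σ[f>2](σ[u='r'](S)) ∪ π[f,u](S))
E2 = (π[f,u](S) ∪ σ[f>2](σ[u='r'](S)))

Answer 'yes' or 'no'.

E1 stepwise |·|:
  S → 3
  σ[u='r'](S) → 0
  σ[f>2](σ[u='r'](S)) → 0
  S → 3
  π[f,u](S) → 3
  (σ[f>2](σ[u='r'](S)) ∪ π[f,u](S)) → 3
E2 stepwise |·|:
  S → 3
  π[f,u](S) → 3
  S → 3
  σ[u='r'](S) → 0
  σ[f>2](σ[u='r'](S)) → 0
  (π[f,u](S) ∪ σ[f>2](σ[u='r'](S))) → 3

E1 and E2 produce the same multiset:
f | u
2 | s
8 | q
9 | q

yes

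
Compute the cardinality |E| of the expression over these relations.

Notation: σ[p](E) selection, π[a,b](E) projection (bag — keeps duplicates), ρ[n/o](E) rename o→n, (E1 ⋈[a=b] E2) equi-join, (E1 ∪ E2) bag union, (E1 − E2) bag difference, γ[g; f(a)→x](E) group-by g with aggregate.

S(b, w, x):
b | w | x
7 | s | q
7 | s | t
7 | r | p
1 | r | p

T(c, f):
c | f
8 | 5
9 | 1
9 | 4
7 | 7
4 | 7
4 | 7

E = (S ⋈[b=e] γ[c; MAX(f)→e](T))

Subexpression sizes:
  S → 4
  T → 6
  γ[c; MAX(f)→e](T) → 4
  (S ⋈[b=e] γ[c; MAX(f)→e](T)) → 6

|E| = 6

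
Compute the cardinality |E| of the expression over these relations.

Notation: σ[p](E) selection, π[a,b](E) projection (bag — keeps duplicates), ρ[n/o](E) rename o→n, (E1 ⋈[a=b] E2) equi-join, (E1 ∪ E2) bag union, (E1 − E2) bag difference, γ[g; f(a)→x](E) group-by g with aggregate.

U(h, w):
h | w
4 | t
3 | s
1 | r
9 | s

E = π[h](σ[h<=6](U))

Per-node cardinality:
  U → 4
  σ[h<=6](U) → 3
  π[h](σ[h<=6](U)) → 3

|E| = 3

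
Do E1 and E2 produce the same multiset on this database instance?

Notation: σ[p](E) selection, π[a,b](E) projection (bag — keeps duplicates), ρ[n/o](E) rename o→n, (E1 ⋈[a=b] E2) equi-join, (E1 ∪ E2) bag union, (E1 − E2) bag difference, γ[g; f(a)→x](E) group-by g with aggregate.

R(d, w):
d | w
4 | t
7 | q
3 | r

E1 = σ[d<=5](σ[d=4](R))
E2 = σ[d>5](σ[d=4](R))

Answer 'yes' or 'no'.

E1 per-node cardinality:
  R → 3
  σ[d=4](R) → 1
  σ[d<=5](σ[d=4](R)) → 1
E2 per-node cardinality:
  R → 3
  σ[d=4](R) → 1
  σ[d>5](σ[d=4](R)) → 0

E1 result:
d | w
4 | t
E2 result:
d | w
(0 rows)
Witness: (4, 't') appears 1× in E1 but 0× in E2.

no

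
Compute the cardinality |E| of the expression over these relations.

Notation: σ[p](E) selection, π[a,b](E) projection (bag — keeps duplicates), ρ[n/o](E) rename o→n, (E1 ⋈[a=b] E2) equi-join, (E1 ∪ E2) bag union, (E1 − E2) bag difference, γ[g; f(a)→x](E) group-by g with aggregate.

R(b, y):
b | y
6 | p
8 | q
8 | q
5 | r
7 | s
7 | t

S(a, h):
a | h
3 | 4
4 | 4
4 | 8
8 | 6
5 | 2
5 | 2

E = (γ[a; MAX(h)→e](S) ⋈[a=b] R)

Row counts bottom-up:
  S → 6
  γ[a; MAX(h)→e](S) → 4
  R → 6
  (γ[a; MAX(h)→e](S) ⋈[a=b] R) → 3

|E| = 3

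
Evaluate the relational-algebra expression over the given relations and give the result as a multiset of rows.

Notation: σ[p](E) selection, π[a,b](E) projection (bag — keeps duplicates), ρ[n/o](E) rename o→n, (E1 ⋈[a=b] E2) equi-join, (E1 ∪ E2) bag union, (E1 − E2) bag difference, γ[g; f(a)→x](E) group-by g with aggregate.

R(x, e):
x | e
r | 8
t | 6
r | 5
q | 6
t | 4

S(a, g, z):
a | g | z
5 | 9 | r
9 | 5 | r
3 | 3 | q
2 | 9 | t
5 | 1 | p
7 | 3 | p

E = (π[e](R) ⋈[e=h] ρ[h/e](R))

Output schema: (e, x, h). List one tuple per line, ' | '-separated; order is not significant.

Subexpression sizes:
  R → 5
  π[e](R) → 5
  R → 5
  ρ[h/e](R) → 5
  (π[e](R) ⋈[e=h] ρ[h/e](R)) → 7

== RESULT ==
e | x | h
4 | t | 4
5 | r | 5
6 | q | 6
6 | q | 6
6 | t | 6
6 | t | 6
8 | r | 8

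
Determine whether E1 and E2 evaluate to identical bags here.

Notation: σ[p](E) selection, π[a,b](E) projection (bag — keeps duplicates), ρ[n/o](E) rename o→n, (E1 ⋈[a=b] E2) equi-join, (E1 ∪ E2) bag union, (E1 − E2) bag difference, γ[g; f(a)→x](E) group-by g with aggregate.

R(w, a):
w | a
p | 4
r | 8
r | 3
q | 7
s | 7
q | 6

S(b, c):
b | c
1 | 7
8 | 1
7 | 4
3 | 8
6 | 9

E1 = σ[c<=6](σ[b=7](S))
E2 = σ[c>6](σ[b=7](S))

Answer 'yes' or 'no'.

E1 row counts bottom-up:
  S → 5
  σ[b=7](S) → 1
  σ[c<=6](σ[b=7](S)) → 1
E2 row counts bottom-up:
  S → 5
  σ[b=7](S) → 1
  σ[c>6](σ[b=7](S)) → 0

E1 result:
b | c
7 | 4
E2 result:
b | c
(0 rows)
Witness: (7, 4) appears 1× in E1 but 0× in E2.

no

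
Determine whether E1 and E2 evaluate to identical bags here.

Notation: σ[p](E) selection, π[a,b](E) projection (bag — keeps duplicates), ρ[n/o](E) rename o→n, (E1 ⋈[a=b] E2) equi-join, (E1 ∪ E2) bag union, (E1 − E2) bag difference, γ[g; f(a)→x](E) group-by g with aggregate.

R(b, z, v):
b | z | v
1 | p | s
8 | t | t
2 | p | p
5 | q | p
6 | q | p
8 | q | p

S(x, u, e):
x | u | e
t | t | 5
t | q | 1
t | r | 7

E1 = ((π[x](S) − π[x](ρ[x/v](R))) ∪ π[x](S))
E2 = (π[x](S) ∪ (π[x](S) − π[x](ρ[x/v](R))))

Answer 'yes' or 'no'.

E1 subexpression sizes:
  S → 3
  π[x](S) → 3
  R → 6
  ρ[x/v](R) → 6
  π[x](ρ[x/v](R)) → 6
  (π[x](S) − π[x](ρ[x/v](R))) → 2
  S → 3
  π[x](S) → 3
  ((π[x](S) − π[x](ρ[x/v](R))) ∪ π[x](S)) → 5
E2 subexpression sizes:
  S → 3
  π[x](S) → 3
  S → 3
  π[x](S) → 3
  R → 6
  ρ[x/v](R) → 6
  π[x](ρ[x/v](R)) → 6
  (π[x](S) − π[x](ρ[x/v](R))) → 2
  (π[x](S) ∪ (π[x](S) − π[x](ρ[x/v](R)))) → 5

E1 and E2 produce the same multiset:
x
t
t
t
t
t

yes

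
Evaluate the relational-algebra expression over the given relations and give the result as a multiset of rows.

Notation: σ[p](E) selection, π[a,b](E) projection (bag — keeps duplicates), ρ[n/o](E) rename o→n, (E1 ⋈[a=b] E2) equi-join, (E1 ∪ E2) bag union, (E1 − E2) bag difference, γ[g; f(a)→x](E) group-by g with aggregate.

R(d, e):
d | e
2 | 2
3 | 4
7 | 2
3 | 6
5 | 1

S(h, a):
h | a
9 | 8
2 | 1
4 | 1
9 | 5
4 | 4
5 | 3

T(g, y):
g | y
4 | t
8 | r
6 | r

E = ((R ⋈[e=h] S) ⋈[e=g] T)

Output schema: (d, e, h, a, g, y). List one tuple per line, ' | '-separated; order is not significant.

Row counts bottom-up:
  R → 5
  S → 6
  (R ⋈[e=h] S) → 4
  T → 3
  ((R ⋈[e=h] S) ⋈[e=g] T) → 2

== RESULT ==
d | e | h | a | g | y
3 | 4 | 4 | 1 | 4 | t
3 | 4 | 4 | 4 | 4 | t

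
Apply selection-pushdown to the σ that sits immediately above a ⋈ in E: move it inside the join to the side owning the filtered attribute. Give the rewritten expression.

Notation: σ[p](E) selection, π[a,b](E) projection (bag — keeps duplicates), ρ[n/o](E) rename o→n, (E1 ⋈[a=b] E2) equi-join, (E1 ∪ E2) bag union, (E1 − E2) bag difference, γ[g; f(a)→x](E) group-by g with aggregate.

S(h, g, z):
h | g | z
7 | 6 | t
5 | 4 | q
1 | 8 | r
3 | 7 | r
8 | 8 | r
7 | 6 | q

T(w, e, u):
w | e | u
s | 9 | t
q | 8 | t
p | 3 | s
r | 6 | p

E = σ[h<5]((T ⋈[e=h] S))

σ filters on h, owned by the right side.
E' = (T ⋈[e=h] σ[h<5](S))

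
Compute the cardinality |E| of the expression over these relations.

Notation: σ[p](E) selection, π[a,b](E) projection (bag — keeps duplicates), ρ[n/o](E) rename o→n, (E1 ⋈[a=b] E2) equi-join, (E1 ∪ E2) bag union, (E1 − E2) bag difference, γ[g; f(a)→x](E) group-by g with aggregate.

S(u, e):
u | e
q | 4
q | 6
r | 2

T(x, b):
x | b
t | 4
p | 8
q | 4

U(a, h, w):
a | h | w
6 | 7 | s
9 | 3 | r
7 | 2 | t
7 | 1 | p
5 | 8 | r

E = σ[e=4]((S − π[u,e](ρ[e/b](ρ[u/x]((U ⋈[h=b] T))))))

Row counts bottom-up:
  S → 3
  U → 5
  T → 3
  (U ⋈[h=b] T) → 1
  ρ[u/x]((U ⋈[h=b] T)) → 1
  ρ[e/b](ρ[u/x]((U ⋈[h=b] T))) → 1
  π[u,e](ρ[e/b](ρ[u/x]((U ⋈[h=b] T)))) → 1
  (S − π[u,e](ρ[e/b](ρ[u/x]((U ⋈[h=b] T))))) → 3
  σ[e=4]((S − π[u,e](ρ[e/b](ρ[u/x]((U ⋈[h=b] T)))))) → 1

|E| = 1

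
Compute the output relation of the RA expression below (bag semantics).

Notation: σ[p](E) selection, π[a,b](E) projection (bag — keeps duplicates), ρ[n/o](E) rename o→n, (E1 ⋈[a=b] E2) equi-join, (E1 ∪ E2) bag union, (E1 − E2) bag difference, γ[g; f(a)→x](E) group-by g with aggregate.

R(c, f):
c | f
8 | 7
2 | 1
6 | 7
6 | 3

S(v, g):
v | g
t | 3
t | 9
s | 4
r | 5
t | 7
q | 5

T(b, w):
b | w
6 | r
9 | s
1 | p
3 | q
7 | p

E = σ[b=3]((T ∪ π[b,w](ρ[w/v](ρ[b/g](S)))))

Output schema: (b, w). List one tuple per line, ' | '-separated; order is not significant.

Row counts bottom-up:
  T → 5
  S → 6
  ρ[b/g](S) → 6
  ρ[w/v](ρ[b/g](S)) → 6
  π[b,w](ρ[w/v](ρ[b/g](S))) → 6
  (T ∪ π[b,w](ρ[w/v](ρ[b/g](S)))) → 11
  σ[b=3]((T ∪ π[b,w](ρ[w/v](ρ[b/g](S))))) → 2

== RESULT ==
b | w
3 | q
3 | t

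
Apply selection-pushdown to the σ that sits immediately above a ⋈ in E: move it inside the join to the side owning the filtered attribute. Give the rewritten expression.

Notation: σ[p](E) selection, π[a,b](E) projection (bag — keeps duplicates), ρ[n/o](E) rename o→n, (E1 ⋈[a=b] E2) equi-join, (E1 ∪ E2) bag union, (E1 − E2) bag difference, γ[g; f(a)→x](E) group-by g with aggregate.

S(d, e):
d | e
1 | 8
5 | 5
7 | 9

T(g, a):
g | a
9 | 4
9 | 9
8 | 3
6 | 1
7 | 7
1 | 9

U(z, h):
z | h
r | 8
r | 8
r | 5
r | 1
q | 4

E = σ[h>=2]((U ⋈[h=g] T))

σ filters on h, owned by the left side.
E' = (σ[h>=2](U) ⋈[h=g] T)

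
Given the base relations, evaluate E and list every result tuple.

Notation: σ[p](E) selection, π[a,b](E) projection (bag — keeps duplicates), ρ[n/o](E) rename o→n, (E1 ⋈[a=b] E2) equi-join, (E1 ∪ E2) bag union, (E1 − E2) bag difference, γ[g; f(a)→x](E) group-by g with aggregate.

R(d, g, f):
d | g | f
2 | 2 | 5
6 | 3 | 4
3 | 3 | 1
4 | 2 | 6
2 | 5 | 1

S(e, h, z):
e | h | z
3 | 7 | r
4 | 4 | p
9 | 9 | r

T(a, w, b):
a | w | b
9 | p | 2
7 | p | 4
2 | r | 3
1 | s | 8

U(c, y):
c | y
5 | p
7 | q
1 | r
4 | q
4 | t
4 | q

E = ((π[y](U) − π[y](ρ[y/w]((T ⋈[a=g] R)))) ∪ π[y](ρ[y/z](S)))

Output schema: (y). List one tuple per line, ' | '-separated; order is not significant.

Row counts bottom-up:
  U → 6
  π[y](U) → 6
  T → 4
  R → 5
  (T ⋈[a=g] R) → 2
  ρ[y/w]((T ⋈[a=g] R)) → 2
  π[y](ρ[y/w]((T ⋈[a=g] R))) → 2
  (π[y](U) − π[y](ρ[y/w]((T ⋈[a=g] R)))) → 5
  S → 3
  ρ[y/z](S) → 3
  π[y](ρ[y/z](S)) → 3
  ((π[y](U) − π[y](ρ[y/w]((T ⋈[a=g] R)))) ∪ π[y](ρ[y/z](S))) → 8

== RESULT ==
y
p
p
q
q
q
r
r
t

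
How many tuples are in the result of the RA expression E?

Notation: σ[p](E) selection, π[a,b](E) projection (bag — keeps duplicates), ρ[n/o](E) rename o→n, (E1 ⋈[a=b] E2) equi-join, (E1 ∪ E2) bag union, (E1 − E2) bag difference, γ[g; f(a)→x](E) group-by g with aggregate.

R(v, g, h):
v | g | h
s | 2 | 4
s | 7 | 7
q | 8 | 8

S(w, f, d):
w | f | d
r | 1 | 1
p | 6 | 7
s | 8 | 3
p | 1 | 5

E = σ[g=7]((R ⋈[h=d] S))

Subexpression sizes:
  R → 3
  S → 4
  (R ⋈[h=d] S) → 1
  σ[g=7]((R ⋈[h=d] S)) → 1

|E| = 1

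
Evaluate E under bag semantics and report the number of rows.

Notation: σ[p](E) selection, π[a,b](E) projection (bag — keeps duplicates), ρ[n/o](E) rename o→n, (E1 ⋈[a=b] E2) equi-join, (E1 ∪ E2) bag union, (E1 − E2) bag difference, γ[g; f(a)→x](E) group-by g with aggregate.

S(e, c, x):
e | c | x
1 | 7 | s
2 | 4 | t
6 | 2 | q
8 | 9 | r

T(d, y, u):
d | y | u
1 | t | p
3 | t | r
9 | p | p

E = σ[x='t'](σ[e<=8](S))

Row counts bottom-up:
  S → 4
  σ[e<=8](S) → 4
  σ[x='t'](σ[e<=8](S)) → 1

|E| = 1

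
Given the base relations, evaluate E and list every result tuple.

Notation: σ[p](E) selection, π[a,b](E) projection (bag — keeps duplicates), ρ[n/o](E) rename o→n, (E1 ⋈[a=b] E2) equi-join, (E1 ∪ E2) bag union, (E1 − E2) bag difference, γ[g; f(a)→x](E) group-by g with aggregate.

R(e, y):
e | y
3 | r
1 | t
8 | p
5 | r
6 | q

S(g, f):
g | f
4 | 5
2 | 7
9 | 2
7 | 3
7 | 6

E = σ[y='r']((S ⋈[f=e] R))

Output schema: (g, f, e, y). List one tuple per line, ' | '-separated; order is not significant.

Subexpression sizes:
  S → 5
  R → 5
  (S ⋈[f=e] R) → 3
  σ[y='r']((S ⋈[f=e] R)) → 2

== RESULT ==
g | f | e | y
4 | 5 | 5 | r
7 | 3 | 3 | r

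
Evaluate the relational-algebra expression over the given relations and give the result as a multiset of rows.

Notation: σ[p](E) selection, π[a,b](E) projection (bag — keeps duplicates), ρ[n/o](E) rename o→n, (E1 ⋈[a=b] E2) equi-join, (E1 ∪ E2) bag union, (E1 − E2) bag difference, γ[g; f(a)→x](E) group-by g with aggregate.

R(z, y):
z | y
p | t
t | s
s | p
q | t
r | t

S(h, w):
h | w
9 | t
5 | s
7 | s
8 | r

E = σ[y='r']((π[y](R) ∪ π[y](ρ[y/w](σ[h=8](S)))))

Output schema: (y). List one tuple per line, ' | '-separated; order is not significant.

Per-node cardinality:
  R → 5
  π[y](R) → 5
  S → 4
  σ[h=8](S) → 1
  ρ[y/w](σ[h=8](S)) → 1
  π[y](ρ[y/w](σ[h=8](S))) → 1
  (π[y](R) ∪ π[y](ρ[y/w](σ[h=8](S)))) → 6
  σ[y='r']((π[y](R) ∪ π[y](ρ[y/w](σ[h=8](S))))) → 1

== RESULT ==
y
r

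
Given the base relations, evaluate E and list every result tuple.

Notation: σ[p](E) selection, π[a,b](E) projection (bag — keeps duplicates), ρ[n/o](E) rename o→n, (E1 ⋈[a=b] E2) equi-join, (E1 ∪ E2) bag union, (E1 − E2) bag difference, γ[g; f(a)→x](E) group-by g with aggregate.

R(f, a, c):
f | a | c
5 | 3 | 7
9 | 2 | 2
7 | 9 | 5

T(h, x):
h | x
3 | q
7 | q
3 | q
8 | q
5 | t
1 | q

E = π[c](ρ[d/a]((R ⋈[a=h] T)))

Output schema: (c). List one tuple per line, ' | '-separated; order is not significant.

Stepwise |·|:
  R → 3
  T → 6
  (R ⋈[a=h] T) → 2
  ρ[d/a]((R ⋈[a=h] T)) → 2
  π[c](ρ[d/a]((R ⋈[a=h] T))) → 2

== RESULT ==
c
7
7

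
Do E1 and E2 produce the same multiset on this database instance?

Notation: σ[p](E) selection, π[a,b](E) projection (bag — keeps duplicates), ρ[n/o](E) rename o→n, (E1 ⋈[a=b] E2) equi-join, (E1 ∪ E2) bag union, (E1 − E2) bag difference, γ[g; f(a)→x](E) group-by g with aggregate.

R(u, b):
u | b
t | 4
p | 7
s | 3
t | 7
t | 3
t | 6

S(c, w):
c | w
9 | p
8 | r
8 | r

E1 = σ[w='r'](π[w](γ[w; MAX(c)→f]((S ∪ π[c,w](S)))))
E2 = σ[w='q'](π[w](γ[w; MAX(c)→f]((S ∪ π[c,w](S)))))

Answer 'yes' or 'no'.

E1 stepwise |·|:
  S → 3
  S → 3
  π[c,w](S) → 3
  (S ∪ π[c,w](S)) → 6
  γ[w; MAX(c)→f]((S ∪ π[c,w](S))) → 2
  π[w](γ[w; MAX(c)→f]((S ∪ π[c,w](S)))) → 2
  σ[w='r'](π[w](γ[w; MAX(c)→f]((S ∪ π[c,w](S))))) → 1
E2 stepwise |·|:
  S → 3
  S → 3
  π[c,w](S) → 3
  (S ∪ π[c,w](S)) → 6
  γ[w; MAX(c)→f]((S ∪ π[c,w](S))) → 2
  π[w](γ[w; MAX(c)→f]((S ∪ π[c,w](S)))) → 2
  σ[w='q'](π[w](γ[w; MAX(c)→f]((S ∪ π[c,w](S))))) → 0

E1 result:
w
r
E2 result:
w
(0 rows)
Witness: ('r',) appears 1× in E1 but 0× in E2.

no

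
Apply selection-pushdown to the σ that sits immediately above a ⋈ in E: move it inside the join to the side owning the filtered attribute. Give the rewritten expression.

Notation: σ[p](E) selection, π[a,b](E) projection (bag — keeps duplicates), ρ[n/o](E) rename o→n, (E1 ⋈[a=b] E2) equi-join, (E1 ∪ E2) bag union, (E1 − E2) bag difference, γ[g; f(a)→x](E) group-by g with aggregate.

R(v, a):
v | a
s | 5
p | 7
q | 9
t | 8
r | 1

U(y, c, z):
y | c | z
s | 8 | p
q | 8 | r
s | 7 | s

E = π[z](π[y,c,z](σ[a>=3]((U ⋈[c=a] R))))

σ filters on a, owned by the right side.
E' = π[z](π[y,c,z]((U ⋈[c=a] σ[a>=3](R))))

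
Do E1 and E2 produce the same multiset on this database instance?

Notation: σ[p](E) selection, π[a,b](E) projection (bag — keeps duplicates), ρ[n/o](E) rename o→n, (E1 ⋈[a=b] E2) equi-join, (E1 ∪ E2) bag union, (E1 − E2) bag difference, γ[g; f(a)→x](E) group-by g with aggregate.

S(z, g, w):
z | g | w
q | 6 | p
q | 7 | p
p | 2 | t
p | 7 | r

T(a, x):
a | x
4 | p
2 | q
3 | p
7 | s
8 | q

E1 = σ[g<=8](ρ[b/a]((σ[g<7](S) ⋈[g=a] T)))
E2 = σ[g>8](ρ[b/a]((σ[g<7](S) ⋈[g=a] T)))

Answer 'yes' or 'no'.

E1 row counts bottom-up:
  S → 4
  σ[g<7](S) → 2
  T → 5
  (σ[g<7](S) ⋈[g=a] T) → 1
  ρ[b/a]((σ[g<7](S) ⋈[g=a] T)) → 1
  σ[g<=8](ρ[b/a]((σ[g<7](S) ⋈[g=a] T))) → 1
E2 row counts bottom-up:
  S → 4
  σ[g<7](S) → 2
  T → 5
  (σ[g<7](S) ⋈[g=a] T) → 1
  ρ[b/a]((σ[g<7](S) ⋈[g=a] T)) → 1
  σ[g>8](ρ[b/a]((σ[g<7](S) ⋈[g=a] T))) → 0

E1 result:
z | g | w | b | x
p | 2 | t | 2 | q
E2 result:
z | g | w | b | x
(0 rows)
Witness: ('p', 2, 't', 2, 'q') appears 1× in E1 but 0× in E2.

no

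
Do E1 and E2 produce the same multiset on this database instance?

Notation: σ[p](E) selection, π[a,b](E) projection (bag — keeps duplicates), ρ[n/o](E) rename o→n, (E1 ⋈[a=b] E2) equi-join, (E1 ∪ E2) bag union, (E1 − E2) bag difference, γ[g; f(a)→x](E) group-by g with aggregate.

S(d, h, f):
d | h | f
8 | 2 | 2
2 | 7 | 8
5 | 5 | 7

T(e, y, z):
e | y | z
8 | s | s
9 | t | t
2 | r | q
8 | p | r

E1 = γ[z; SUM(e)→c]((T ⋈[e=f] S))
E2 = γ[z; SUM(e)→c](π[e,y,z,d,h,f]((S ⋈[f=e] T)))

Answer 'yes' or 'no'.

E1 row counts bottom-up:
  T → 4
  S → 3
  (T ⋈[e=f] S) → 3
  γ[z; SUM(e)→c]((T ⋈[e=f] S)) → 3
E2 row counts bottom-up:
  S → 3
  T → 4
  (S ⋈[f=e] T) → 3
  π[e,y,z,d,h,f]((S ⋈[f=e] T)) → 3
  γ[z; SUM(e)→c](π[e,y,z,d,h,f]((S ⋈[f=e] T))) → 3

E1 and E2 produce the same multiset:
z | c
q | 2
r | 8
s | 8

yes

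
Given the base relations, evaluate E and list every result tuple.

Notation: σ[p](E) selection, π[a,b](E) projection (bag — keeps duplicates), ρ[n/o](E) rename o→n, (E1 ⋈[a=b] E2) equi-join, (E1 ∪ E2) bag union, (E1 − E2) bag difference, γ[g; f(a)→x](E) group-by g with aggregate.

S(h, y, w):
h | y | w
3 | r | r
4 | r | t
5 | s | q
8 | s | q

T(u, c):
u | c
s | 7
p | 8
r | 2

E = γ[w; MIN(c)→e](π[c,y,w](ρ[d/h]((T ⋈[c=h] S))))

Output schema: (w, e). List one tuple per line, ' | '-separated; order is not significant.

Subexpression sizes:
  T → 3
  S → 4
  (T ⋈[c=h] S) → 1
  ρ[d/h]((T ⋈[c=h] S)) → 1
  π[c,y,w](ρ[d/h]((T ⋈[c=h] S))) → 1
  γ[w; MIN(c)→e](π[c,y,w](ρ[d/h]((T ⋈[c=h] S)))) → 1

== RESULT ==
w | e
q | 8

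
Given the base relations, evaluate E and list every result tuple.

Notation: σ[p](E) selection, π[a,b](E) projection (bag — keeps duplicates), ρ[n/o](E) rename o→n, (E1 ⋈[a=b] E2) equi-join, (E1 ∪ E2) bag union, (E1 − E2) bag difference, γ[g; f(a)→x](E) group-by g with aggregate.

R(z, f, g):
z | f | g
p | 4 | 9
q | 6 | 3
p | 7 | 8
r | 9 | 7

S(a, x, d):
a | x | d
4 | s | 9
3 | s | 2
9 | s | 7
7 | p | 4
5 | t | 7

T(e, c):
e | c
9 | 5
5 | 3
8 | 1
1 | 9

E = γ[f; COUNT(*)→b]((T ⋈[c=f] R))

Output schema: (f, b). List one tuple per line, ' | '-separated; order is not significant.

Subexpression sizes:
  T → 4
  R → 4
  (T ⋈[c=f] R) → 1
  γ[f; COUNT(*)→b]((T ⋈[c=f] R)) → 1

== RESULT ==
f | b
9 | 1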